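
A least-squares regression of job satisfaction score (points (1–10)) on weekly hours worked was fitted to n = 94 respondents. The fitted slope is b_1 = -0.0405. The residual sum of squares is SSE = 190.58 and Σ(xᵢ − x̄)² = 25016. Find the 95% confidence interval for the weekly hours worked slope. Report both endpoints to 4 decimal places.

(-0.0586, -0.0224)

MSE = SSE/(n − 2) = 190.58/92 = 2.07152.
SE(b_1) = √(MSE/Sₓₓ) = √(2.07152/25016) = 0.00909988.
df = n − 2 = 92.
t* = t_{0.025, 92} = 1.986086.
Margin = t* × SE = 1.986086 × 0.00909988 = 0.018073.
CI: -0.0405 ± 0.018073 → (-0.0586, -0.0224).
With 95% confidence, each one-unit increase in weekly hours worked is associated with a change of between -0.0586 and -0.0224 points (1–10) in job satisfaction score.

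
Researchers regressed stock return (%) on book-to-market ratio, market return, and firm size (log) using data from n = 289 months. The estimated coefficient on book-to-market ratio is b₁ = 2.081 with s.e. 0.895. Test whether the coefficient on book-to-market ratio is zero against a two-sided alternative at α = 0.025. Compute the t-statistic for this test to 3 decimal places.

H₀: β₁ = 0 vs H₁: β₁ ≠ 0.
t = (b₁ − β₁⁰)/SE = 2.081 / 0.895 = 2.325.
df = n − k − 1 = 289 − 3 − 1 = 285.
Two-sided p ≈ 0.0208, which is < 0.025, so reject H₀.
There is evidence that book-to-market ratio is associated with stock return, holding the other predictors fixed.

t = 2.325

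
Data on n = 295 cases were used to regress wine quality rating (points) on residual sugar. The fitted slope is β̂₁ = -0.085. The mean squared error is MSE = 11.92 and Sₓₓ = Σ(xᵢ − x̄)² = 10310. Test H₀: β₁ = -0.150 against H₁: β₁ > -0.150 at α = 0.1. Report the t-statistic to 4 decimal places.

SE(β̂₁) = √(MSE/Sₓₓ) = √(11.92/10310) = 0.0340023.
t = (-0.085 − (-0.150)) / 0.0340023 = 1.9116.
df = n − 2 = 293.
One-sided p ≈ 0.0284, which is < 0.1, so reject H₀.
There is evidence that the true slope on residual sugar exceeds -0.150 points per unit.

t = 1.9116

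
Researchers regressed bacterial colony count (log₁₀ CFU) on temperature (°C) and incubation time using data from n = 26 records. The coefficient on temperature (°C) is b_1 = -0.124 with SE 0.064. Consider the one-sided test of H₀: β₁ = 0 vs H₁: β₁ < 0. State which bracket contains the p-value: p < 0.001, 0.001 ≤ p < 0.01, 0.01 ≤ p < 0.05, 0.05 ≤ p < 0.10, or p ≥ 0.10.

t = -0.124 / 0.064 = -1.938.
df = n − k − 1 = 26 − 2 − 1 = 23.
One-sided p = P(T_{23} < t) ≈ 0.0325.
So 0.01 ≤ p < 0.05.

0.01 ≤ p < 0.05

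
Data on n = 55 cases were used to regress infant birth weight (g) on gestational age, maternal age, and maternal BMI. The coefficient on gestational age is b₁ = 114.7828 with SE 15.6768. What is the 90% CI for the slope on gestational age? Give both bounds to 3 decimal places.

df = n − k − 1 = 55 − 3 − 1 = 51.
t* = t_{0.05, 51} = 1.675285.
Margin = t* × SE = 1.675285 × 15.6768 = 26.26311.
CI: 114.7828 ± 26.26311 → (88.520, 141.046).
With 90% confidence, each one-unit increase in gestational age is associated with a change of between 88.520 and 141.046 g in infant birth weight, holding the other predictors fixed.

(88.520, 141.046)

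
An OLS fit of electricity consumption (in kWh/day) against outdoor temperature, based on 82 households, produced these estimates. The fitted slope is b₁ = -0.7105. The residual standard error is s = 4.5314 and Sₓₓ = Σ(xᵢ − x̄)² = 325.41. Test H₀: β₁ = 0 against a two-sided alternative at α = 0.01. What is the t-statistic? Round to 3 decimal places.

SE(b₁) = s/√Sₓₓ = 4.5314/√325.41 = 0.251198.
t = -0.7105 / 0.251198 = -2.828.
df = n − 2 = 80.
Two-sided p ≈ 0.0059, which is < 0.01, so reject H₀.
There is evidence that outdoor temperature is associated with electricity consumption.

t = -2.828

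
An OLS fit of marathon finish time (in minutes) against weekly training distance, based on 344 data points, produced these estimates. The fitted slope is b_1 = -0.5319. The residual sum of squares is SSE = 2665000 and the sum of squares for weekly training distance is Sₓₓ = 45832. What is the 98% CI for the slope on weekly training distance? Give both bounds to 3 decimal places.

(-1.496, 0.432)

MSE = SSE/(n − 2) = 2665000/342 = 7792.4.
SE(b_1) = √(MSE/Sₓₓ) = √(7792.4/45832) = 0.412336.
df = n − 2 = 342.
t* = t_{0.01, 342} = 2.337301.
Margin = t* × SE = 2.337301 × 0.412336 = 0.96375.
CI: -0.5319 ± 0.96375 → (-1.496, 0.432).
With 98% confidence, each one-unit increase in weekly training distance is associated with a change of between -1.496 and 0.432 minutes in marathon finish time.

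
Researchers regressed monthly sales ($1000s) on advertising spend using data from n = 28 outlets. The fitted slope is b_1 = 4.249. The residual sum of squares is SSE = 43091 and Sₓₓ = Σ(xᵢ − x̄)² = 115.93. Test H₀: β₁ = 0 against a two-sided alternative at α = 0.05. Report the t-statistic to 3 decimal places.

t = 1.124

MSE = SSE/(n − 2) = 43091/26 = 1657.35.
SE(b_1) = √(MSE/Sₓₓ) = √(1657.35/115.93) = 3.78102.
t = 4.249 / 3.78102 = 1.124.
df = n − 2 = 26.
Two-sided p ≈ 0.2714, which is ≥ 0.05, so fail to reject H₀.
The data do not give significant evidence of an association between advertising spend and monthly sales.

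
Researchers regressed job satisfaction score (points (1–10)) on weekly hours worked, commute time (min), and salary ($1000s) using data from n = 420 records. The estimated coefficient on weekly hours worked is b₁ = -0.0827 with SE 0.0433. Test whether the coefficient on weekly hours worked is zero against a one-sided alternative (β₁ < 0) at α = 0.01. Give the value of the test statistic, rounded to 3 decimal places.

H₀: β₁ = 0 vs H₁: β₁ < 0.
t = (b₁ − β₁⁰)/SE = -0.0827 / 0.0433 = -1.910.
df = n − k − 1 = 420 − 3 − 1 = 416.
One-sided p ≈ 0.0284, which is ≥ 0.01, so fail to reject H₀.
The data do not give significant evidence that the true slope on weekly hours worked is negative, holding the other predictors fixed.

t = -1.910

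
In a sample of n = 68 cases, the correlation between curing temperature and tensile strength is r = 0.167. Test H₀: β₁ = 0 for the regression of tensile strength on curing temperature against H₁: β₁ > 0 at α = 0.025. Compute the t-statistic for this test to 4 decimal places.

t = r·√(n − 2)/√(1 − r²) = 0.167·√66/√0.972111 = 1.3760.
df = n − 2 = 66.
One-sided p ≈ 0.0867, which is ≥ 0.025, so fail to reject H₀.
The data do not give significant evidence of a linear association between curing temperature and tensile strength.

t = 1.3760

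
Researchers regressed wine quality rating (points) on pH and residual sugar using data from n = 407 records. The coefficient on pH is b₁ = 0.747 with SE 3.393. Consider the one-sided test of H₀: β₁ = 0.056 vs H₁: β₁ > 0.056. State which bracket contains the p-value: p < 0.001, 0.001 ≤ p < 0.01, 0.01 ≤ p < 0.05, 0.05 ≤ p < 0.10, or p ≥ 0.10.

t = (0.747 − 0.056) / 3.393 = 0.204.
df = n − k − 1 = 407 − 2 − 1 = 404.
One-sided p = P(T_{404} > t) ≈ 0.4194.
So p ≥ 0.10.

p ≥ 0.10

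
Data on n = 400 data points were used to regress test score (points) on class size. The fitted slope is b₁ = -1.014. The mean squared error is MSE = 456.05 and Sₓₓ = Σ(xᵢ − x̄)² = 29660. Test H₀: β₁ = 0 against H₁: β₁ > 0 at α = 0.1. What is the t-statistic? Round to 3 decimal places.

t = -8.177

SE(b₁) = √(MSE/Sₓₓ) = √(456.05/29660) = 0.124.
t = -1.014 / 0.124 = -8.177.
df = n − 2 = 398.
One-sided p ≈ 1.0000, which is ≥ 0.1, so fail to reject H₀.
The data do not give significant evidence that the true slope on class size is positive.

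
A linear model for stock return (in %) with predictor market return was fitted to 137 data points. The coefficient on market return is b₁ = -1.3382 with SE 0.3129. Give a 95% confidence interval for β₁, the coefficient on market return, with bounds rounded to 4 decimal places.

df = n − 2 = 137 − 2 = 135.
t* = t_{0.025, 135} = 1.977692.
Margin = t* × SE = 1.977692 × 0.3129 = 0.618820.
CI: -1.3382 ± 0.618820 → (-1.9570, -0.7194).
With 95% confidence, each one-unit increase in market return is associated with a change of between -1.9570 and -0.7194 % in stock return.

(-1.9570, -0.7194)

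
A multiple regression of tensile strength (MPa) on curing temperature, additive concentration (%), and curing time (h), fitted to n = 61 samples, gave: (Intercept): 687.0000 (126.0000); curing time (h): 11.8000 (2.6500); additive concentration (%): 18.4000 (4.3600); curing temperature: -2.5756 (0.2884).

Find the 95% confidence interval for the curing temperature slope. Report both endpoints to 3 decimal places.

Read off: b = -2.5756, SE = 0.2884 for curing temperature.
df = n − k − 1 = 61 − 3 − 1 = 57.
t* = t_{0.025, 57} = 2.002465.
Margin = t* × SE = 2.002465 × 0.2884 = 0.57751.
CI: -2.5756 ± 0.57751 → (-3.153, -1.998).

(-3.153, -1.998)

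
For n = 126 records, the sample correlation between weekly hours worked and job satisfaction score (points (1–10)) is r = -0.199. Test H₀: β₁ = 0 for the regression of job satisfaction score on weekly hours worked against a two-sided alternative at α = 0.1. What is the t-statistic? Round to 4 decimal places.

t = r·√(n − 2)/√(1 − r²) = -0.199·√124/√0.960399 = -2.2612.
df = n − 2 = 124.
Two-sided p ≈ 0.0255, which is < 0.1, so reject H₀.
There is evidence of a linear association between weekly hours worked and job satisfaction score.

t = -2.2612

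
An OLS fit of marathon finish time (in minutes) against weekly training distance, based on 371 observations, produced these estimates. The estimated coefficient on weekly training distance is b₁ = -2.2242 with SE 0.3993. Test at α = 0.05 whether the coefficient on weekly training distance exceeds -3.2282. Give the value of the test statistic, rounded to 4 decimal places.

H₀: β₁ = -3.2282 vs H₁: β₁ > -3.2282.
t = (b₁ − β₁⁰)/SE = (-2.2242 − (-3.2282)) / 0.3993 = 2.5144.
df = n − 2 = 371 − 2 = 369.
One-sided p ≈ 0.0062, which is < 0.05, so reject H₀.
There is evidence that the true slope on weekly training distance exceeds -3.2282 minutes per unit.

t = 2.5144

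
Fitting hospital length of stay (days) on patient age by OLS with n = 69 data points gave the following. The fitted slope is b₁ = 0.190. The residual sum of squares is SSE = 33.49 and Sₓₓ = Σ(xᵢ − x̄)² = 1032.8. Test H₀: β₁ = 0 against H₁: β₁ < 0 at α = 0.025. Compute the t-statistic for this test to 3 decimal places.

t = 8.637

MSE = SSE/(n − 2) = 33.49/67 = 0.499851.
SE(b₁) = √(MSE/Sₓₓ) = √(0.499851/1032.8) = 0.0219995.
t = 0.190 / 0.0219995 = 8.637.
df = n − 2 = 67.
One-sided p ≈ 1.0000, which is ≥ 0.025, so fail to reject H₀.
The data do not give significant evidence that the true slope on patient age is negative.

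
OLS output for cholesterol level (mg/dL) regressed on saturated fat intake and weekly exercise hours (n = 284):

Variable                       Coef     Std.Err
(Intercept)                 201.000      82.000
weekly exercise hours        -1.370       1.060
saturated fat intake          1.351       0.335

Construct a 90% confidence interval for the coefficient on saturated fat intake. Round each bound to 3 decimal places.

(0.798, 1.904)

Read off: b = 1.351, SE = 0.335 for saturated fat intake.
df = n − k − 1 = 284 − 2 − 1 = 281.
t* = t_{0.05, 281} = 1.650294.
Margin = t* × SE = 1.650294 × 0.335 = 0.55285.
CI: 1.351 ± 0.55285 → (0.798, 1.904).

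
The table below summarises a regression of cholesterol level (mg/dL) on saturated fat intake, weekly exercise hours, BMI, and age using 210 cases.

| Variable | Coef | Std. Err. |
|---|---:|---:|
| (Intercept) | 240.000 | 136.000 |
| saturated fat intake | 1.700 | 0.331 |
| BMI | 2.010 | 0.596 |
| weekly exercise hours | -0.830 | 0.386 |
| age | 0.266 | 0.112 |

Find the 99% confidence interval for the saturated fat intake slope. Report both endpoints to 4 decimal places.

(0.8394, 2.5606)

Read off: b = 1.700, SE = 0.331 for saturated fat intake.
df = n − k − 1 = 210 − 4 − 1 = 205.
t* = t_{0.005, 205} = 2.600024.
Margin = t* × SE = 2.600024 × 0.331 = 0.860608.
CI: 1.700 ± 0.860608 → (0.8394, 2.5606).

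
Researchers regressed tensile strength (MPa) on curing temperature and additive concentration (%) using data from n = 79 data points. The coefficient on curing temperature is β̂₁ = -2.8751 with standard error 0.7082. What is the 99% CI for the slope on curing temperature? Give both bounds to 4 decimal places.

(-4.7462, -1.0040)

df = n − k − 1 = 79 − 2 − 1 = 76.
t* = t_{0.005, 76} = 2.642078.
Margin = t* × SE = 2.642078 × 0.7082 = 1.871120.
CI: -2.8751 ± 1.871120 → (-4.7462, -1.0040).
With 99% confidence, each one-unit increase in curing temperature is associated with a change of between -4.7462 and -1.0040 MPa in tensile strength, holding the other predictors fixed.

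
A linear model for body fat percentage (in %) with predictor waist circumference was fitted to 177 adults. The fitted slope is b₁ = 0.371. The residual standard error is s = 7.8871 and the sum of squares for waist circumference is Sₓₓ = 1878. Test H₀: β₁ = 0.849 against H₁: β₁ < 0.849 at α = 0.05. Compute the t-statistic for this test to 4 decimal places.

t = -2.6264

SE(b₁) = s/√Sₓₓ = 7.8871/√1878 = 0.181999.
t = (0.371 − 0.849) / 0.181999 = -2.6264.
df = n − 2 = 175.
One-sided p ≈ 0.0047, which is < 0.05, so reject H₀.
There is evidence that the true slope on waist circumference is below 0.849 % per unit.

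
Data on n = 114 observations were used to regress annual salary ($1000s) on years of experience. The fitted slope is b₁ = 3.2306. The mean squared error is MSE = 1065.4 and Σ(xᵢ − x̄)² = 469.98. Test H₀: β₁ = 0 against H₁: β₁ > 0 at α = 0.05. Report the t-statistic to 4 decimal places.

t = 2.1457

SE(b₁) = √(MSE/Sₓₓ) = √(1065.4/469.98) = 1.50562.
t = 3.2306 / 1.50562 = 2.1457.
df = n − 2 = 112.
One-sided p ≈ 0.0170, which is < 0.05, so reject H₀.
There is evidence that the true slope on years of experience is positive.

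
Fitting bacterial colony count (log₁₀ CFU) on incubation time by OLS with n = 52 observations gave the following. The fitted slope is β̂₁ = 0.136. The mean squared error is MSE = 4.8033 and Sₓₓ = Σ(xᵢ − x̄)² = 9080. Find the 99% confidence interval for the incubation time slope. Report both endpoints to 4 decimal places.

(0.0744, 0.1976)

SE(β̂₁) = √(MSE/Sₓₓ) = √(4.8033/9080) = 0.023.
df = n − 2 = 50.
t* = t_{0.005, 50} = 2.677793.
Margin = t* × SE = 2.677793 × 0.023 = 0.061589.
CI: 0.136 ± 0.061589 → (0.0744, 0.1976).
With 99% confidence, each one-unit increase in incubation time is associated with a change of between 0.0744 and 0.1976 log₁₀ CFU in bacterial colony count.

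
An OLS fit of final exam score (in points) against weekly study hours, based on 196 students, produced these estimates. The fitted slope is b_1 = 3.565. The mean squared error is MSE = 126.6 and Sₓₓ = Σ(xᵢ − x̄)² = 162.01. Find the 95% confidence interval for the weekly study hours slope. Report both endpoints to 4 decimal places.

SE(b_1) = √(MSE/Sₓₓ) = √(126.6/162.01) = 0.883987.
df = n − 2 = 194.
t* = t_{0.025, 194} = 1.972268.
Margin = t* × SE = 1.972268 × 0.883987 = 1.743459.
CI: 3.565 ± 1.743459 → (1.8215, 5.3085).
With 95% confidence, each one-unit increase in weekly study hours is associated with a change of between 1.8215 and 5.3085 points in final exam score.

(1.8215, 5.3085)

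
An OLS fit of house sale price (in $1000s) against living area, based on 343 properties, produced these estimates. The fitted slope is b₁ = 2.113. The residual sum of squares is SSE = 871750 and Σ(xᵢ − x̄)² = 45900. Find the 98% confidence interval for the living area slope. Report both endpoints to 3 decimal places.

MSE = SSE/(n − 2) = 871750/341 = 2556.45.
SE(b₁) = √(MSE/Sₓₓ) = √(2556.45/45900) = 0.236.
df = n − 2 = 341.
t* = t_{0.01, 341} = 2.337333.
Margin = t* × SE = 2.337333 × 0.236 = 0.55161.
CI: 2.113 ± 0.55161 → (1.561, 2.665).
With 98% confidence, each one-unit increase in living area is associated with a change of between 1.561 and 2.665 $1000s in house sale price.

(1.561, 2.665)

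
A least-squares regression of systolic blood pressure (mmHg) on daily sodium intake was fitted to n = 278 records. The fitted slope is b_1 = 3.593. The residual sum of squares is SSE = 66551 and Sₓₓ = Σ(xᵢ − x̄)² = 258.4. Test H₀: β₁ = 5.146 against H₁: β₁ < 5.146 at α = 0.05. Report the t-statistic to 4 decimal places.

MSE = SSE/(n − 2) = 66551/276 = 241.127.
SE(b_1) = √(MSE/Sₓₓ) = √(241.127/258.4) = 0.965999.
t = (3.593 − 5.146) / 0.965999 = -1.6077.
df = n − 2 = 276.
One-sided p ≈ 0.0545, which is ≥ 0.05, so fail to reject H₀.
The data do not give significant evidence that the true slope on daily sodium intake is below 5.146 mmHg per unit.

t = -1.6077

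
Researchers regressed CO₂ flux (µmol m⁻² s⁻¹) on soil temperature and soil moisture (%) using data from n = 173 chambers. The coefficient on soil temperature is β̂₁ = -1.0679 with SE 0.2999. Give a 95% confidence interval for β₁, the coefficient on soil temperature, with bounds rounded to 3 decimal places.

(-1.660, -0.476)

df = n − k − 1 = 173 − 2 − 1 = 170.
t* = t_{0.025, 170} = 1.974017.
Margin = t* × SE = 1.974017 × 0.2999 = 0.59201.
CI: -1.0679 ± 0.59201 → (-1.660, -0.476).
With 95% confidence, each one-unit increase in soil temperature is associated with a change of between -1.660 and -0.476 µmol m⁻² s⁻¹ in CO₂ flux, holding the other predictors fixed.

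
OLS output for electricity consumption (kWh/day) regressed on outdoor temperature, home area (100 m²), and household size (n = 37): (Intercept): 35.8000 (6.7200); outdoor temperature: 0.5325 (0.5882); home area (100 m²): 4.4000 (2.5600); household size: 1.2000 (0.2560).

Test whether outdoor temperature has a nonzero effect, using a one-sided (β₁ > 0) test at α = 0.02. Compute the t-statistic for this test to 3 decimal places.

t = 0.905

Read off: b = 0.5325, SE = 0.5882 for outdoor temperature.
H₀: β₁ = 0 vs H₁: β₁ > 0.
t = 0.5325 / 0.5882 = 0.905.
df = n − k − 1 = 37 − 3 − 1 = 33.
One-sided p ≈ 0.1859, which is ≥ 0.02, so fail to reject H₀.
The data do not give significant evidence that the true slope on outdoor temperature is positive, holding the other predictors fixed.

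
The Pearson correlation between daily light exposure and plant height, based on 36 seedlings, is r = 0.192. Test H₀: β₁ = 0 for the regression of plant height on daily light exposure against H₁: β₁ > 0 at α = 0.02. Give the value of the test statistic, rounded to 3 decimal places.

t = 1.141

t = r·√(n − 2)/√(1 − r²) = 0.192·√34/√0.963136 = 1.141.
df = n − 2 = 34.
One-sided p ≈ 0.1310, which is ≥ 0.02, so fail to reject H₀.
The data do not give significant evidence of a linear association between daily light exposure and plant height.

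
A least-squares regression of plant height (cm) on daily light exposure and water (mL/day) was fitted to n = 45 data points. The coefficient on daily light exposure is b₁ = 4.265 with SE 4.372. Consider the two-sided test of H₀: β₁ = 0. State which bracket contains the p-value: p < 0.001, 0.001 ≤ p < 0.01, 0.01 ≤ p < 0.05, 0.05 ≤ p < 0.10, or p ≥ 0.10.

t = 4.265 / 4.372 = 0.976.
df = n − k − 1 = 45 − 2 − 1 = 42.
Two-sided p = 2·P(T_{42} > |t|) ≈ 0.3349.
So p ≥ 0.10.

p ≥ 0.10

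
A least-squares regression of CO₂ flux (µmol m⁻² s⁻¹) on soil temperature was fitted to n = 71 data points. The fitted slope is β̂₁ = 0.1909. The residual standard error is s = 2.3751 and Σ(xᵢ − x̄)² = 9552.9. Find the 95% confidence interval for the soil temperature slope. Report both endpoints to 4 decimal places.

(0.1424, 0.2394)

SE(β̂₁) = s/√Sₓₓ = 2.3751/√9552.9 = 0.0243004.
df = n − 2 = 69.
t* = t_{0.025, 69} = 1.994945.
Margin = t* × SE = 1.994945 × 0.0243004 = 0.048478.
CI: 0.1909 ± 0.048478 → (0.1424, 0.2394).
With 95% confidence, each one-unit increase in soil temperature is associated with a change of between 0.1424 and 0.2394 µmol m⁻² s⁻¹ in CO₂ flux.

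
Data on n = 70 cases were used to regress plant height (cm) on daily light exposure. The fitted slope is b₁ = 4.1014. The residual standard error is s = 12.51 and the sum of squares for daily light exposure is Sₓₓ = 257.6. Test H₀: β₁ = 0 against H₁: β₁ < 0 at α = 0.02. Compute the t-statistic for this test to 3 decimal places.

t = 5.262

SE(b₁) = s/√Sₓₓ = 12.51/√257.6 = 0.779443.
t = 4.1014 / 0.779443 = 5.262.
df = n − 2 = 68.
One-sided p ≈ 1.0000, which is ≥ 0.02, so fail to reject H₀.
The data do not give significant evidence that the true slope on daily light exposure is negative.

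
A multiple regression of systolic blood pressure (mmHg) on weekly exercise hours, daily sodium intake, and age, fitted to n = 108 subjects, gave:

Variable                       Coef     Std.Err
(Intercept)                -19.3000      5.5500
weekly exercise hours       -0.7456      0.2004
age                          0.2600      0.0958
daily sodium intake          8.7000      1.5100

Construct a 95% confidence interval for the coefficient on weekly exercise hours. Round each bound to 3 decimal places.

Read off: b = -0.7456, SE = 0.2004 for weekly exercise hours.
df = n − k − 1 = 108 − 3 − 1 = 104.
t* = t_{0.025, 104} = 1.983038.
Margin = t* × SE = 1.983038 × 0.2004 = 0.39740.
CI: -0.7456 ± 0.39740 → (-1.143, -0.348).

(-1.143, -0.348)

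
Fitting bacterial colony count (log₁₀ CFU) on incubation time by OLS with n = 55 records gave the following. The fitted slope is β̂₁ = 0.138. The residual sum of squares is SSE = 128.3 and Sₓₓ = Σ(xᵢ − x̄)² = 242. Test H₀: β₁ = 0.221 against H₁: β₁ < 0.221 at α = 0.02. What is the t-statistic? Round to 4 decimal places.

t = -0.8299

MSE = SSE/(n − 2) = 128.3/53 = 2.42075.
SE(β̂₁) = √(MSE/Sₓₓ) = √(2.42075/242) = 0.100016.
t = (0.138 − 0.221) / 0.100016 = -0.8299.
df = n − 2 = 53.
One-sided p ≈ 0.2052, which is ≥ 0.02, so fail to reject H₀.
The data do not give significant evidence that the true slope on incubation time is below 0.221 log₁₀ CFU per unit.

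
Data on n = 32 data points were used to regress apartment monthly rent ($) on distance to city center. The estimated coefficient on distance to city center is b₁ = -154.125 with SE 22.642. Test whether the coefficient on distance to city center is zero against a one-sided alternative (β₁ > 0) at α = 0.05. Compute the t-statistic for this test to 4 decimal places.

t = -6.8070

H₀: β₁ = 0 vs H₁: β₁ > 0.
t = (b₁ − β₁⁰)/SE = -154.125 / 22.642 = -6.8070.
df = n − 2 = 32 − 2 = 30.
One-sided p ≈ 1.0000, which is ≥ 0.05, so fail to reject H₀.
The data do not give significant evidence that the true slope on distance to city center is positive.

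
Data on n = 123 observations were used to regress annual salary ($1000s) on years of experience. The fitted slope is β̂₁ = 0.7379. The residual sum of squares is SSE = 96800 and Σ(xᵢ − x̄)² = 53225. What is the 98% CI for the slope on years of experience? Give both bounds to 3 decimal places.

(0.449, 1.027)

MSE = SSE/(n − 2) = 96800/121 = 800.
SE(β̂₁) = √(MSE/Sₓₓ) = √(800/53225) = 0.122599.
df = n − 2 = 121.
t* = t_{0.01, 121} = 2.357561.
Margin = t* × SE = 2.357561 × 0.122599 = 0.28903.
CI: 0.7379 ± 0.28903 → (0.449, 1.027).
With 98% confidence, each one-unit increase in years of experience is associated with a change of between 0.449 and 1.027 $1000s in annual salary.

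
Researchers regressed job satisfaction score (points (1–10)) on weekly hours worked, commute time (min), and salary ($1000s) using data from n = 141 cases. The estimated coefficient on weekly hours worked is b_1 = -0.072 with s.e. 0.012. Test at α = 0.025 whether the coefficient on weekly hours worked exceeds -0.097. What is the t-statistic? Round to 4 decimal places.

H₀: β₁ = -0.097 vs H₁: β₁ > -0.097.
t = (b_1 − β₁⁰)/SE = (-0.072 − (-0.097)) / 0.012 = 2.0833.
df = n − k − 1 = 141 − 3 − 1 = 137.
One-sided p ≈ 0.0195, which is < 0.025, so reject H₀.
There is evidence that the true slope on weekly hours worked exceeds -0.097 points (1–10) per unit, holding the other predictors fixed.

t = 2.0833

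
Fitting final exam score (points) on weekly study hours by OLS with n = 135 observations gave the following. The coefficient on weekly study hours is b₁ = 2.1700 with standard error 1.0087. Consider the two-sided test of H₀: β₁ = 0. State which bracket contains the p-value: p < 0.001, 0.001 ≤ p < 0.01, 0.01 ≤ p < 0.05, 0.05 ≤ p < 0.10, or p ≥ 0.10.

t = 2.1700 / 1.0087 = 2.151.
df = n − 2 = 135 − 2 = 133.
Two-sided p = 2·P(T_{133} > |t|) ≈ 0.0333.
So 0.01 ≤ p < 0.05.

0.01 ≤ p < 0.05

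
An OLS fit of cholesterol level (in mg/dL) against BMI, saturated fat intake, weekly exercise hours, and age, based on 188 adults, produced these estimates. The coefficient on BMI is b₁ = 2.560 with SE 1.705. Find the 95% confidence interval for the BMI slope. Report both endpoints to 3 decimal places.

(-0.804, 5.924)

df = n − k − 1 = 188 − 4 − 1 = 183.
t* = t_{0.025, 183} = 1.973012.
Margin = t* × SE = 1.973012 × 1.705 = 3.36399.
CI: 2.560 ± 3.36399 → (-0.804, 5.924).
With 95% confidence, each one-unit increase in BMI is associated with a change of between -0.804 and 5.924 mg/dL in cholesterol level, holding the other predictors fixed.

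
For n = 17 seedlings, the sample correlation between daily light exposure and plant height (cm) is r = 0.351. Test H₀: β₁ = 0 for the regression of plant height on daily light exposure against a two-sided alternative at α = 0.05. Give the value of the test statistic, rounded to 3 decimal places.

t = r·√(n − 2)/√(1 − r²) = 0.351·√15/√0.876799 = 1.452.
df = n − 2 = 15.
Two-sided p ≈ 0.1672, which is ≥ 0.05, so fail to reject H₀.
The data do not give significant evidence of a linear association between daily light exposure and plant height.

t = 1.452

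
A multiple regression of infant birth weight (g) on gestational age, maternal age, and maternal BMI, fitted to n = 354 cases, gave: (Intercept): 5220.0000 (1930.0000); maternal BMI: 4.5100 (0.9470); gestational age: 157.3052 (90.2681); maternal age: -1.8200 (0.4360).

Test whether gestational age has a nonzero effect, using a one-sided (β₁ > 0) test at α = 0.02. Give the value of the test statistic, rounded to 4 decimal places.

Read off: b = 157.3052, SE = 90.2681 for gestational age.
H₀: β₁ = 0 vs H₁: β₁ > 0.
t = 157.3052 / 90.2681 = 1.7426.
df = n − k − 1 = 354 − 3 − 1 = 350.
One-sided p ≈ 0.0411, which is ≥ 0.02, so fail to reject H₀.
The data do not give significant evidence that the true slope on gestational age is positive, holding the other predictors fixed.

t = 1.7426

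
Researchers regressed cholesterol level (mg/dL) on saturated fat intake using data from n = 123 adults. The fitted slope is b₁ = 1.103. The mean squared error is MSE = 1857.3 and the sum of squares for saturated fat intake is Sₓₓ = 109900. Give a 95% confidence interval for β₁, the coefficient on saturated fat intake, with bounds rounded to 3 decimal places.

(0.846, 1.360)

SE(b₁) = √(MSE/Sₓₓ) = √(1857.3/109900) = 0.13.
df = n − 2 = 121.
t* = t_{0.025, 121} = 1.979764.
Margin = t* × SE = 1.979764 × 0.13 = 0.25737.
CI: 1.103 ± 0.25737 → (0.846, 1.360).
With 95% confidence, each one-unit increase in saturated fat intake is associated with a change of between 0.846 and 1.360 mg/dL in cholesterol level.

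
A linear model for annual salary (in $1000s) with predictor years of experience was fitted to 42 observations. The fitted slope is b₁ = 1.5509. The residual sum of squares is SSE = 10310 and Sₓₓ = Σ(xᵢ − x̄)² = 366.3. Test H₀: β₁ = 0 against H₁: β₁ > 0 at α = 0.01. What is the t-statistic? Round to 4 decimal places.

MSE = SSE/(n − 2) = 10310/40 = 257.75.
SE(b₁) = √(MSE/Sₓₓ) = √(257.75/366.3) = 0.838843.
t = 1.5509 / 0.838843 = 1.8489.
df = n − 2 = 40.
One-sided p ≈ 0.0359, which is ≥ 0.01, so fail to reject H₀.
The data do not give significant evidence that the true slope on years of experience is positive.

t = 1.8489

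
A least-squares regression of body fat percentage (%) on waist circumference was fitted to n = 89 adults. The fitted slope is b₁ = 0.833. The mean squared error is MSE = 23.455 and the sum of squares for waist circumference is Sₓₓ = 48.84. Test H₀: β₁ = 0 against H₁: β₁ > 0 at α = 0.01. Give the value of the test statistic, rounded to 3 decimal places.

t = 1.202

SE(b₁) = √(MSE/Sₓₓ) = √(23.455/48.84) = 0.692995.
t = 0.833 / 0.692995 = 1.202.
df = n − 2 = 87.
One-sided p ≈ 0.1163, which is ≥ 0.01, so fail to reject H₀.
The data do not give significant evidence that the true slope on waist circumference is positive.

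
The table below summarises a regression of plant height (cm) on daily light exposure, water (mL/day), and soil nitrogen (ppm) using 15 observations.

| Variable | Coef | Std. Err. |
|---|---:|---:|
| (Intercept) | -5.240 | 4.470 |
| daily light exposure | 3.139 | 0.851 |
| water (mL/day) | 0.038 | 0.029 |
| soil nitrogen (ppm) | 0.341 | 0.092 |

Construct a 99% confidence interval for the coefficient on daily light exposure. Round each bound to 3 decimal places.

Read off: b = 3.139, SE = 0.851 for daily light exposure.
df = n − k − 1 = 15 − 3 − 1 = 11.
t* = t_{0.005, 11} = 3.105807.
Margin = t* × SE = 3.105807 × 0.851 = 2.64304.
CI: 3.139 ± 2.64304 → (0.496, 5.782).

(0.496, 5.782)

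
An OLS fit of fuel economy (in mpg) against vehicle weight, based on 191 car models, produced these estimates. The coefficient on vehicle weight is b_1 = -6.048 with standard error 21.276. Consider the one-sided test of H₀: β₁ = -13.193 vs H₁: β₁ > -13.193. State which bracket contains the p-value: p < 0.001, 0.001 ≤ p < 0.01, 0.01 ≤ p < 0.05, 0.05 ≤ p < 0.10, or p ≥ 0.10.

t = (-6.048 − (-13.193)) / 21.276 = 0.336.
df = n − 2 = 191 − 2 = 189.
One-sided p = P(T_{189} > t) ≈ 0.3687.
So p ≥ 0.10.

p ≥ 0.10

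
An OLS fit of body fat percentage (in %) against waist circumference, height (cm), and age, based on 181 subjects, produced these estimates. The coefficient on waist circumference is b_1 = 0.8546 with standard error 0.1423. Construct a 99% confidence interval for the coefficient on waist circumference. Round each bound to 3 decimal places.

(0.484, 1.225)

df = n − k − 1 = 181 − 3 − 1 = 177.
t* = t_{0.005, 177} = 2.603891.
Margin = t* × SE = 2.603891 × 0.1423 = 0.37053.
CI: 0.8546 ± 0.37053 → (0.484, 1.225).
With 99% confidence, each one-unit increase in waist circumference is associated with a change of between 0.484 and 1.225 % in body fat percentage, holding the other predictors fixed.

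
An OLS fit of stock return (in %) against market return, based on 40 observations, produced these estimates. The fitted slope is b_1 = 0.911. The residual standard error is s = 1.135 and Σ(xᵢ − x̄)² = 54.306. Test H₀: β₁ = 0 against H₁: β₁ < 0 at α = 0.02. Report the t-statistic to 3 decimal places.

t = 5.915

SE(b_1) = s/√Sₓₓ = 1.135/√54.306 = 0.154018.
t = 0.911 / 0.154018 = 5.915.
df = n − 2 = 38.
One-sided p ≈ 1.0000, which is ≥ 0.02, so fail to reject H₀.
The data do not give significant evidence that the true slope on market return is negative.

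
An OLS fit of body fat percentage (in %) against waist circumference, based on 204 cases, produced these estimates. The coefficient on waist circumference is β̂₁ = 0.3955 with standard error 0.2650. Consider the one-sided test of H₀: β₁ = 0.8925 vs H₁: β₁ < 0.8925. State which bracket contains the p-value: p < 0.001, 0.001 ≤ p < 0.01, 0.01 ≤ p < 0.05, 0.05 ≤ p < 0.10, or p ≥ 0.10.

t = (0.3955 − 0.8925) / 0.2650 = -1.875.
df = n − 2 = 204 − 2 = 202.
One-sided p = P(T_{202} < t) ≈ 0.0311.
So 0.01 ≤ p < 0.05.

0.01 ≤ p < 0.05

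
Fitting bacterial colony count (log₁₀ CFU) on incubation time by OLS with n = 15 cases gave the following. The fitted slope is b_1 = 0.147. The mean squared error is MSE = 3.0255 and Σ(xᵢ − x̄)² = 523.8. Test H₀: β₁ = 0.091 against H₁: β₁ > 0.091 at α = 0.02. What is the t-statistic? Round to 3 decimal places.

SE(b_1) = √(MSE/Sₓₓ) = √(3.0255/523.8) = 0.0760004.
t = (0.147 − 0.091) / 0.0760004 = 0.737.
df = n − 2 = 13.
One-sided p ≈ 0.2372, which is ≥ 0.02, so fail to reject H₀.
The data do not give significant evidence that the true slope on incubation time exceeds 0.091 log₁₀ CFU per unit.

t = 0.737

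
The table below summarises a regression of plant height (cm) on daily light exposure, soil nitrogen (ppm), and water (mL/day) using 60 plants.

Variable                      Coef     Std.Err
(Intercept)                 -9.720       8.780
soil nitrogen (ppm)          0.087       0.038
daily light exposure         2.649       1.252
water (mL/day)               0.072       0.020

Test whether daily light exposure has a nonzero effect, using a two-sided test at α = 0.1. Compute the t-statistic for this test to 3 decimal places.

t = 2.116

Read off: b = 2.649, SE = 1.252 for daily light exposure.
H₀: β₁ = 0 vs H₁: β₁ ≠ 0.
t = 2.649 / 1.252 = 2.116.
df = n − k − 1 = 60 − 3 − 1 = 56.
Two-sided p ≈ 0.0388, which is < 0.1, so reject H₀.
There is evidence that daily light exposure is associated with plant height, holding the other predictors fixed.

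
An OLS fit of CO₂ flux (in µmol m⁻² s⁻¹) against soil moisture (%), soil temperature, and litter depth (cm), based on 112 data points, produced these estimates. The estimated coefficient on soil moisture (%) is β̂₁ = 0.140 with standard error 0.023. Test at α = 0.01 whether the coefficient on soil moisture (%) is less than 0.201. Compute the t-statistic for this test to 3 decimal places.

H₀: β₁ = 0.201 vs H₁: β₁ < 0.201.
t = (β̂₁ − β₁⁰)/SE = (0.140 − 0.201) / 0.023 = -2.652.
df = n − k − 1 = 112 − 3 − 1 = 108.
One-sided p ≈ 0.0046, which is < 0.01, so reject H₀.
There is evidence that the true slope on soil moisture (%) is below 0.201 µmol m⁻² s⁻¹ per unit, holding the other predictors fixed.

t = -2.652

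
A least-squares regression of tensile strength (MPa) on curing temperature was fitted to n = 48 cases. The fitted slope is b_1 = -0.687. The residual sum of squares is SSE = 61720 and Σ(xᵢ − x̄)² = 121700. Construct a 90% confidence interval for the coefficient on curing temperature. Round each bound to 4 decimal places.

MSE = SSE/(n − 2) = 61720/46 = 1341.74.
SE(b_1) = √(MSE/Sₓₓ) = √(1341.74/121700) = 0.105.
df = n − 2 = 46.
t* = t_{0.05, 46} = 1.67866.
Margin = t* × SE = 1.67866 × 0.105 = 0.176259.
CI: -0.687 ± 0.176259 → (-0.8633, -0.5107).
With 90% confidence, each one-unit increase in curing temperature is associated with a change of between -0.8633 and -0.5107 MPa in tensile strength.

(-0.8633, -0.5107)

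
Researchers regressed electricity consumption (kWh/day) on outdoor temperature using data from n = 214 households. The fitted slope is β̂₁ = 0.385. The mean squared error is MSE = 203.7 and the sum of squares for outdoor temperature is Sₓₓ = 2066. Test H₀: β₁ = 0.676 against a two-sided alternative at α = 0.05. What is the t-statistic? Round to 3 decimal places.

SE(β̂₁) = √(MSE/Sₓₓ) = √(203.7/2066) = 0.314001.
t = (0.385 − 0.676) / 0.314001 = -0.927.
df = n − 2 = 212.
Two-sided p ≈ 0.3551, which is ≥ 0.05, so fail to reject H₀.
The data are consistent with a true slope of 0.676 kWh/day per unit of outdoor temperature.

t = -0.927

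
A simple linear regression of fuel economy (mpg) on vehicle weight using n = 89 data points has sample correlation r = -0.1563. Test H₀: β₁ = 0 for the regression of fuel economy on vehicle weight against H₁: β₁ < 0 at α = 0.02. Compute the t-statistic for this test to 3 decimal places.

t = -1.476

t = r·√(n − 2)/√(1 − r²) = -0.1563·√87/√0.97557 = -1.476.
df = n − 2 = 87.
One-sided p ≈ 0.0718, which is ≥ 0.02, so fail to reject H₀.
The data do not give significant evidence of a linear association between vehicle weight and fuel economy.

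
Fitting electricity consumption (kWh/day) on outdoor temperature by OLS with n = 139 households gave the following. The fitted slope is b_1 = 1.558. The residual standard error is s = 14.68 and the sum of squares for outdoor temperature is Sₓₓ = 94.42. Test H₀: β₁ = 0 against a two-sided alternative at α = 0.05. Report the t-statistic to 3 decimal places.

t = 1.031

SE(b_1) = s/√Sₓₓ = 14.68/√94.42 = 1.51076.
t = 1.558 / 1.51076 = 1.031.
df = n − 2 = 137.
Two-sided p ≈ 0.3042, which is ≥ 0.05, so fail to reject H₀.
The data do not give significant evidence of an association between outdoor temperature and electricity consumption.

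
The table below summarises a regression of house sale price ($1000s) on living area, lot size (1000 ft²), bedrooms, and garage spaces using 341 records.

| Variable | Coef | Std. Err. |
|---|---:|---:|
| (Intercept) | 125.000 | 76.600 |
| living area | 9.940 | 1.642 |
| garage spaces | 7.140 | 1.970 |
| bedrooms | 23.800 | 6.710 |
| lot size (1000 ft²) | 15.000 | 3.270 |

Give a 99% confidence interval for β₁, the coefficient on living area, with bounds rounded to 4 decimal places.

Read off: b = 9.940, SE = 1.642 for living area.
df = n − k − 1 = 341 − 4 − 1 = 336.
t* = t_{0.005, 336} = 2.59054.
Margin = t* × SE = 2.59054 × 1.642 = 4.253667.
CI: 9.940 ± 4.253667 → (5.6863, 14.1937).

(5.6863, 14.1937)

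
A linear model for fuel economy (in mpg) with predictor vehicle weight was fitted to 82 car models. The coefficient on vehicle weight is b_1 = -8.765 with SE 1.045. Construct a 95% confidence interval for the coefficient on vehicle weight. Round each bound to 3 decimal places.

df = n − 2 = 82 − 2 = 80.
t* = t_{0.025, 80} = 1.990063.
Margin = t* × SE = 1.990063 × 1.045 = 2.07962.
CI: -8.765 ± 2.07962 → (-10.845, -6.685).
With 95% confidence, each one-unit increase in vehicle weight is associated with a change of between -10.845 and -6.685 mpg in fuel economy.

(-10.845, -6.685)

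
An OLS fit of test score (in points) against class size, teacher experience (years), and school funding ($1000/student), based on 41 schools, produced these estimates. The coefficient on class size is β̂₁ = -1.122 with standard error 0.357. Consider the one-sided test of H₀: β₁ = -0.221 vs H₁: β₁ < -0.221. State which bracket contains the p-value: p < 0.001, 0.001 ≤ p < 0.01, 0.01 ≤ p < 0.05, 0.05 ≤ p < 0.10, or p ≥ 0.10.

0.001 ≤ p < 0.01

t = (-1.122 − (-0.221)) / 0.357 = -2.524.
df = n − k − 1 = 41 − 3 − 1 = 37.
One-sided p = P(T_{37} < t) ≈ 0.0080.
So 0.001 ≤ p < 0.01.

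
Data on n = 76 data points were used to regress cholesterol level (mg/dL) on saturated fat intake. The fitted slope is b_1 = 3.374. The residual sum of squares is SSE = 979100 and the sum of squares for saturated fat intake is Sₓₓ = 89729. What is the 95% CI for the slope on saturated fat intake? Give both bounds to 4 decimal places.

(2.6089, 4.1391)

MSE = SSE/(n − 2) = 979100/74 = 13231.1.
SE(b_1) = √(MSE/Sₓₓ) = √(13231.1/89729) = 0.384.
df = n − 2 = 74.
t* = t_{0.025, 74} = 1.992543.
Margin = t* × SE = 1.992543 × 0.384 = 0.765137.
CI: 3.374 ± 0.765137 → (2.6089, 4.1391).
With 95% confidence, each one-unit increase in saturated fat intake is associated with a change of between 2.6089 and 4.1391 mg/dL in cholesterol level.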